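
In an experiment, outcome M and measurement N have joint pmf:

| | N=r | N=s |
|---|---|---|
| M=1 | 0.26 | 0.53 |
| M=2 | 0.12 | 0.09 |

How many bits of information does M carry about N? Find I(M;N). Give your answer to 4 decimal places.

Marginals: p(M) = (0.7900, 0.2100), p(N) = (0.3800, 0.6200).
I(M;N) = Σ p(x,y)·log₂[p(x,y)/(p(x)p(y))].
  (1,r): 0.26·log₂(0.8661) = -0.05393
  (1,s): 0.53·log₂(1.0821) = 0.06031
  (2,r): 0.12·log₂(1.5038) = 0.07063
  (2,s): 0.09·log₂(0.6912) = -0.04795
Sum = 0.0291 bits.

0.0291 bits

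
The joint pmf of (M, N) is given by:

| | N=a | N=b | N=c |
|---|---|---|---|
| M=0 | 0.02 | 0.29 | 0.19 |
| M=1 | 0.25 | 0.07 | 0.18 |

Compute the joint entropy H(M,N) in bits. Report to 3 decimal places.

H(M,N) = −Σ p(x,y)·log₂ p(x,y) over all 6 cells.
  cell (0,a): −0.02·log₂0.02 = 0.1129
  cell (0,b): −0.29·log₂0.29 = 0.5179
  cell (0,c): −0.19·log₂0.19 = 0.4552
  cell (1,a): −0.25·log₂0.25 = 0.5000
  cell (1,b): −0.07·log₂0.07 = 0.2686
  cell (1,c): −0.18·log₂0.18 = 0.4453
Sum = 2.300 bits.

2.300 bits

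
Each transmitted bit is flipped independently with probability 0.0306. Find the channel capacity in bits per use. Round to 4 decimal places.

Binary symmetric channel: C = 1 − h₂(ε) where h₂ is the binary entropy function.
h₂(0.0306) = −0.0306·log₂0.0306 − 0.9694·log₂0.9694 = 0.1974.
C = 1 − 0.1974 = 0.8026 bits per channel use.

0.8026 bits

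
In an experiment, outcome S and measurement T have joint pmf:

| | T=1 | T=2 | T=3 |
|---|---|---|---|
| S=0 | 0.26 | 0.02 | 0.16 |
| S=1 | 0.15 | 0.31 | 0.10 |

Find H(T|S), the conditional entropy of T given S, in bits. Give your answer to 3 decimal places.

Chain rule: H(T|S) = H(S,T) − H(S).
Marginals: p(S) = (0.4400, 0.5600), p(T) = (0.4100, 0.3300, 0.2600).
H(S,T) = 2.3077 bits; H(S) = 0.9896 bits.
H(T|S) = 2.3077 − 0.9896 = 1.318 bits.

1.318 bits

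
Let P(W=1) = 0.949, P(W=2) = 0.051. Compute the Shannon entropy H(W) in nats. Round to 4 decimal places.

0.2014 nats

H(W) = −Σ p·ln p.
  −(0.949)·ln(0.949) = 0.04968
  −(0.051)·ln(0.051) = 0.15177
Sum: 0.04968 + 0.15177 = 0.2014 nats.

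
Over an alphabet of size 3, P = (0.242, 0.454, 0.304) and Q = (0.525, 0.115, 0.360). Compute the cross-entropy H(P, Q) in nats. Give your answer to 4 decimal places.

1.4484 nats

H(P,Q) = −Σ p·ln q.
  −0.242·ln(0.525) = 0.15593
  −0.454·ln(0.115) = 0.98192
  −0.304·ln(0.360) = 0.31058
H(P,Q) = 1.4484 nats.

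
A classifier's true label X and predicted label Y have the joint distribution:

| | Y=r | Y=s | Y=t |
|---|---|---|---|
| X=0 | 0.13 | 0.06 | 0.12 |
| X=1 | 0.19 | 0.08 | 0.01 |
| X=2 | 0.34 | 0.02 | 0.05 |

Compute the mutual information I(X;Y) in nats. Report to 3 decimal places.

0.114 nats

Marginals: p(X) = (0.3100, 0.2800, 0.4100), p(Y) = (0.6600, 0.1600, 0.1800).
I(X;Y) = H(X) + H(Y) − H(X,Y).
H(X) = 1.0851, H(Y) = 0.8761, H(X,Y) = 1.8469.
I(X;Y) = 1.0851 + 0.8761 − 1.8469 = 0.114 nats.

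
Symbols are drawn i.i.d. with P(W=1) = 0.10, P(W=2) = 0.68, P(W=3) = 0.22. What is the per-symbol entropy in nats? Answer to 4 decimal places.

H(W) = −Σ p·ln p.
  −(0.10)·ln(0.10) = 0.23026
  −(0.68)·ln(0.68) = 0.26225
  −(0.22)·ln(0.22) = 0.33311
Sum: 0.23026 + 0.26225 + 0.33311 = 0.8256 nats.

0.8256 nats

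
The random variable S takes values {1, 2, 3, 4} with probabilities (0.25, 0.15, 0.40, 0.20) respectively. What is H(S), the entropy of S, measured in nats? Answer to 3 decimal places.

H(S) = −Σ p·ln p.
  −(0.25)·ln(0.25) = 0.3466
  −(0.15)·ln(0.15) = 0.2846
  −(0.40)·ln(0.40) = 0.3665
  −(0.20)·ln(0.20) = 0.3219
Sum: 0.3466 + 0.2846 + 0.3665 + 0.3219 = 1.320 nats.

1.320 nats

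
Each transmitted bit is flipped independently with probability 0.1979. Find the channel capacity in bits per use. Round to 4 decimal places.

Binary symmetric channel: C = 1 − h₂(ε) where h₂ is the binary entropy function.
h₂(0.1979) = −0.1979·log₂0.1979 − 0.8021·log₂0.8021 = 0.7177.
C = 1 − 0.7177 = 0.2823 bits per channel use.

0.2823 bits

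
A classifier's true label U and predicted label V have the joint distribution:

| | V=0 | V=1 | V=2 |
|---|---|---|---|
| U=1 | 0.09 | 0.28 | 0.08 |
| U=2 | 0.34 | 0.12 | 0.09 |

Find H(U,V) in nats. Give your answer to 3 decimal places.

H(U,V) = −Σ p(x,y)·ln p(x,y) over all 6 cells.
  cell (1,0): −0.09·ln0.09 = 0.2167
  cell (1,1): −0.28·ln0.28 = 0.3564
  cell (1,2): −0.08·ln0.08 = 0.2021
  cell (2,0): −0.34·ln0.34 = 0.3668
  cell (2,1): −0.12·ln0.12 = 0.2544
  cell (2,2): −0.09·ln0.09 = 0.2167
Sum = 1.613 nats.

1.613 nats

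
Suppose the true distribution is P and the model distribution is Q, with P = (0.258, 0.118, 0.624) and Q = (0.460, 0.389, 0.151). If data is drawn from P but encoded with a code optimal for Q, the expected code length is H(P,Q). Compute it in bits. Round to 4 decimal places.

2.1517 bits

H(P,Q) = −Σ p·log₂ q.
  −0.258·log₂(0.460) = 0.28904
  −0.118·log₂(0.389) = 0.16073
  −0.624·log₂(0.151) = 1.70188
H(P,Q) = 2.1517 bits.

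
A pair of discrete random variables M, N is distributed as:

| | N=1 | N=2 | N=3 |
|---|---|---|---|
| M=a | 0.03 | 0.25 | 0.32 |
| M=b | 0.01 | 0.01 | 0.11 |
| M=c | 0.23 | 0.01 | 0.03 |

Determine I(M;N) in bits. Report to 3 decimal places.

Marginals: p(M) = (0.6000, 0.1300, 0.2700), p(N) = (0.2700, 0.2700, 0.4600).
I(M;N) = Σ p(x,y)·log₂[p(x,y)/(p(x)p(y))].
  (a,1): 0.03·log₂(0.1852) = -0.0730
  (a,2): 0.25·log₂(1.5432) = 0.1565
  (a,3): 0.32·log₂(1.1594) = 0.0683
  (b,1): 0.01·log₂(0.2849) = -0.0181
  (b,2): 0.01·log₂(0.2849) = -0.0181
  (b,3): 0.11·log₂(1.8395) = 0.0967
  (c,1): 0.23·log₂(3.1550) = 0.3813
  (c,2): 0.01·log₂(0.1372) = -0.0287
  (c,3): 0.03·log₂(0.2415) = -0.0615
Sum = 0.503 bits.

0.503 bits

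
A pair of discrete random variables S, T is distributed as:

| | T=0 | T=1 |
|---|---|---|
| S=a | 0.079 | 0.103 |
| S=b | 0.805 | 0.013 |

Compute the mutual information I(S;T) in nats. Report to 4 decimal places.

Marginals: p(S) = (0.1820, 0.8180), p(T) = (0.8840, 0.1160).
I(S;T) = H(S) + H(T) − H(S,T).
H(S) = 0.4744, H(T) = 0.3589, H(S,T) = 0.6657.
I(S;T) = 0.4744 + 0.3589 − 0.6657 = 0.1676 nats.

0.1676 nats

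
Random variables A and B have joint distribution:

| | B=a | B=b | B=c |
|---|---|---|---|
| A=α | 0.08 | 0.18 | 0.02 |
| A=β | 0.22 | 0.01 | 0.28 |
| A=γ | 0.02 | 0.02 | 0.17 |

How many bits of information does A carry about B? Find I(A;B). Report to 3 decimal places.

Marginals: p(A) = (0.2800, 0.5100, 0.2100), p(B) = (0.3200, 0.2100, 0.4700).
I(A;B) = Σ p(x,y)·log₂[p(x,y)/(p(x)p(y))].
  (α,a): 0.08·log₂(0.8929) = -0.0131
  (α,b): 0.18·log₂(3.0612) = 0.2905
  (α,c): 0.02·log₂(0.1520) = -0.0544
  (β,a): 0.22·log₂(1.3480) = 0.0948
  (β,b): 0.01·log₂(0.0934) = -0.0342
  (β,c): 0.28·log₂(1.1681) = 0.0628
  (γ,a): 0.02·log₂(0.2976) = -0.0350
  (γ,b): 0.02·log₂(0.4535) = -0.0228
  (γ,c): 0.17·log₂(1.7224) = 0.1334
Sum = 0.422 bits.

0.422 bits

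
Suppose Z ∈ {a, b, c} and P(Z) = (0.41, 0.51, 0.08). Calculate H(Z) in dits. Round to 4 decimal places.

H(Z) = −Σ p·log₁₀ p.
  −(0.41)·log₁₀(0.41) = 0.15876
  −(0.51)·log₁₀(0.51) = 0.14914
  −(0.08)·log₁₀(0.08) = 0.08775
Sum: 0.15876 + 0.14914 + 0.08775 = 0.3957 dits.

0.3957 dits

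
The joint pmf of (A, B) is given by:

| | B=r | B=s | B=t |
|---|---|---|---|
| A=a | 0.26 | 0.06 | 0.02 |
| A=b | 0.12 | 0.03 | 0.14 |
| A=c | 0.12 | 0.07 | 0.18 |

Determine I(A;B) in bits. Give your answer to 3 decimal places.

0.171 bits

Marginals: p(A) = (0.3400, 0.2900, 0.3700), p(B) = (0.5000, 0.1600, 0.3400).
I(A;B) = H(A) + H(B) − H(A,B).
H(A) = 1.5778, H(B) = 1.4522, H(A,B) = 2.8586.
I(A;B) = 1.5778 + 1.4522 − 2.8586 = 0.171 bits.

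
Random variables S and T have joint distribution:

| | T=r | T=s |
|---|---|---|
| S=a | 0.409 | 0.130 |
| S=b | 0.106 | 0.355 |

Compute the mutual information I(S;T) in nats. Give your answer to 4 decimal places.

0.1464 nats

Marginals: p(S) = (0.5390, 0.4610), p(T) = (0.5150, 0.4850).
I(S;T) = H(S) + H(T) − H(S,T).
H(S) = 0.6901, H(T) = 0.6927, H(S,T) = 1.2364.
I(S;T) = 0.6901 + 0.6927 − 1.2364 = 0.1464 nats.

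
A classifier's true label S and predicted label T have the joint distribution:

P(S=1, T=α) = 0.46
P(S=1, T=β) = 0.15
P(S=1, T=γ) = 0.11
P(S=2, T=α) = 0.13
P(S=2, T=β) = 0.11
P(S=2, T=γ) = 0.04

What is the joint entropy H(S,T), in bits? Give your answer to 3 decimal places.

H(S,T) = −Σ p(x,y)·log₂ p(x,y) over all 6 cells.
  cell (1,α): −0.46·log₂0.46 = 0.5153
  cell (1,β): −0.15·log₂0.15 = 0.4105
  cell (1,γ): −0.11·log₂0.11 = 0.3503
  cell (2,α): −0.13·log₂0.13 = 0.3826
  cell (2,β): −0.11·log₂0.11 = 0.3503
  cell (2,γ): −0.04·log₂0.04 = 0.1858
Sum = 2.195 bits.

2.195 bits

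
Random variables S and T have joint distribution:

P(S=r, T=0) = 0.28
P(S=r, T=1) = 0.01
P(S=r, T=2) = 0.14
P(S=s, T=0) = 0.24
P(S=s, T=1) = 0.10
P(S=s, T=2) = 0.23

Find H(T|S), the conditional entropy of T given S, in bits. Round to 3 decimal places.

1.306 bits

Marginals: p(S) = (0.4300, 0.5700), p(T) = (0.5200, 0.1100, 0.3700).
H(T|S) = Σ p(S) · H(T|S=·).
  S=r: p=0.4300, H(T|S=r) = 1.0563
  S=s: p=0.5700, H(T|S=s) = 1.4943
Weighted sum = 1.306 bits.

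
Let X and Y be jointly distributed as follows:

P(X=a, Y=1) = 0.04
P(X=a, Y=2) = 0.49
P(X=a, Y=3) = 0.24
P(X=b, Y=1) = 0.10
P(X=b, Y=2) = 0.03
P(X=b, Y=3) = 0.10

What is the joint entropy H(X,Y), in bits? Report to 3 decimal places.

2.000 bits

H(X,Y) = −Σ p(x,y)·log₂ p(x,y) over all 6 cells.
  cell (a,1): −0.04·log₂0.04 = 0.1858
  cell (a,2): −0.49·log₂0.49 = 0.5043
  cell (a,3): −0.24·log₂0.24 = 0.4941
  cell (b,1): −0.10·log₂0.10 = 0.3322
  cell (b,2): −0.03·log₂0.03 = 0.1518
  cell (b,3): −0.10·log₂0.10 = 0.3322
Sum = 2.000 bits.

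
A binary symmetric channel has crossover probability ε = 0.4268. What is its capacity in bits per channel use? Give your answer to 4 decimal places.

0.0155 bits

Binary symmetric channel: C = 1 − h₂(ε) where h₂ is the binary entropy function.
h₂(0.4268) = −0.4268·log₂0.4268 − 0.5732·log₂0.5732 = 0.9845.
C = 1 − 0.9845 = 0.0155 bits per channel use.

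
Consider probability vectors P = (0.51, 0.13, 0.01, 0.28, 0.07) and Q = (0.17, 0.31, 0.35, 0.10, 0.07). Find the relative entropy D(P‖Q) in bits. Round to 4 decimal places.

1.0100 bits

D(P‖Q) = Σ p·log₂(p/q).
  0.51·log₂(0.51/0.17) = 0.80833
  0.13·log₂(0.13/0.31) = -0.16299
  0.01·log₂(0.01/0.35) = -0.05129
  0.28·log₂(0.28/0.10) = 0.41592
  0.07·log₂(0.07/0.07) = 0.00000
D(P‖Q) = 1.0100 bits.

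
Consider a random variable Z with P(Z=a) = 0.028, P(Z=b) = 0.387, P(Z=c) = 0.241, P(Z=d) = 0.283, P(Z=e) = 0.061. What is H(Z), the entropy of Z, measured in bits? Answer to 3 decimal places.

1.931 bits

H(Z) = −Σ p·log₂ p.
  −(0.028)·log₂(0.028) = 0.1444
  −(0.387)·log₂(0.387) = 0.5300
  −(0.241)·log₂(0.241) = 0.4947
  −(0.283)·log₂(0.283) = 0.5154
  −(0.061)·log₂(0.061) = 0.2461
Sum: 0.1444 + 0.5300 + 0.4947 + 0.5154 + 0.2461 = 1.931 bits.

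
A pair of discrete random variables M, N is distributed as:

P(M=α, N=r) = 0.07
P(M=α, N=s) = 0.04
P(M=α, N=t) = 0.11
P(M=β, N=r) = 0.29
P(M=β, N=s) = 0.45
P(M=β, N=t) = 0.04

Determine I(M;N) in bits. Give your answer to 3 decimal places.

0.179 bits

Marginals: p(M) = (0.2200, 0.7800), p(N) = (0.3600, 0.4900, 0.1500).
I(M;N) = H(M) + H(N) − H(M,N).
H(M) = 0.7602, H(N) = 1.4454, H(M,N) = 2.0267.
I(M;N) = 0.7602 + 1.4454 − 2.0267 = 0.179 bits.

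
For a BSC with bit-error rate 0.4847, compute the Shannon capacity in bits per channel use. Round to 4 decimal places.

Binary symmetric channel: C = 1 − h₂(ε) where h₂ is the binary entropy function.
h₂(0.4847) = −0.4847·log₂0.4847 − 0.5153·log₂0.5153 = 0.9993.
C = 1 − 0.9993 = 0.0007 bits per channel use.

0.0007 bits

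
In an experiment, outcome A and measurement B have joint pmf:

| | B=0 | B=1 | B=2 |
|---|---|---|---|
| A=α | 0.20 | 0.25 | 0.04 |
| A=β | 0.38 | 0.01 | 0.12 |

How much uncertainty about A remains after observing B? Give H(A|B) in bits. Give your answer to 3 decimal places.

0.730 bits

Marginals: p(A) = (0.4900, 0.5100), p(B) = (0.5800, 0.2600, 0.1600).
H(A|B) = Σ p(B) · H(A|B=·).
  B=0: p=0.5800, H(A|B=0) = 0.9294
  B=1: p=0.2600, H(A|B=1) = 0.2352
  B=2: p=0.1600, H(A|B=2) = 0.8113
Weighted sum = 0.730 bits.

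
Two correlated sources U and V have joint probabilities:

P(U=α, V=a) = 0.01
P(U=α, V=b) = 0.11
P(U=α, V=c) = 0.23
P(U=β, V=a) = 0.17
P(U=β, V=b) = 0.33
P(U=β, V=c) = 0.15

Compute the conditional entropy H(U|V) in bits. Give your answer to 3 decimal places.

Chain rule: H(U|V) = H(U,V) − H(V).
Marginals: p(U) = (0.3500, 0.6500), p(V) = (0.1800, 0.4400, 0.3800).
H(U,V) = 2.2773 bits; H(V) = 1.4969 bits.
H(U|V) = 2.2773 − 1.4969 = 0.780 bits.

0.780 bits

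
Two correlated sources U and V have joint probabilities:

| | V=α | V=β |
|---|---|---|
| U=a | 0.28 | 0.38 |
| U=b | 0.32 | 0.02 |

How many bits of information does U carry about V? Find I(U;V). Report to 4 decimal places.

Marginals: p(U) = (0.6600, 0.3400), p(V) = (0.6000, 0.4000).
I(U;V) = H(U) + H(V) − H(U,V).
H(U) = 0.9248, H(V) = 0.9710, H(U,V) = 1.6836.
I(U;V) = 0.9248 + 0.9710 − 1.6836 = 0.2122 bits.

0.2122 bits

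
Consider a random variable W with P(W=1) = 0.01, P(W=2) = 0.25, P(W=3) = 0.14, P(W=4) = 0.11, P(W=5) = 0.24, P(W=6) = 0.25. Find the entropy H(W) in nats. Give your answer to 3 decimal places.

1.600 nats

H(W) = −Σ p·ln p.
  −(0.01)·ln(0.01) = 0.0461
  −(0.25)·ln(0.25) = 0.3466
  −(0.14)·ln(0.14) = 0.2753
  −(0.11)·ln(0.11) = 0.2428
  −(0.24)·ln(0.24) = 0.3425
  −(0.25)·ln(0.25) = 0.3466
Sum: 0.0461 + 0.3466 + 0.2753 + 0.2428 + 0.3425 + 0.3466 = 1.600 nats.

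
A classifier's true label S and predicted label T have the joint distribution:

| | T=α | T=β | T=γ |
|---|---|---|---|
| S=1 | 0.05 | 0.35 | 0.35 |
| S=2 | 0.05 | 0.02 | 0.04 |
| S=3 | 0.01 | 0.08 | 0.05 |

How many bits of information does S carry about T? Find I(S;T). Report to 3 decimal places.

0.083 bits

Marginals: p(S) = (0.7500, 0.1100, 0.1400), p(T) = (0.1100, 0.4500, 0.4400).
I(S;T) = H(S) + H(T) − H(S,T).
H(S) = 1.0587, H(T) = 1.3898, H(S,T) = 2.3651.
I(S;T) = 1.0587 + 1.3898 − 2.3651 = 0.083 bits.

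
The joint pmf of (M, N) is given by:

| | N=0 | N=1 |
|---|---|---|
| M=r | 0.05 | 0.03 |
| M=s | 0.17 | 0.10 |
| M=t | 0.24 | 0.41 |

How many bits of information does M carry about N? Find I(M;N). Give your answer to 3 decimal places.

0.045 bits

Marginals: p(M) = (0.0800, 0.2700, 0.6500), p(N) = (0.4600, 0.5400).
I(M;N) = Σ p(x,y)·log₂[p(x,y)/(p(x)p(y))].
  (r,0): 0.05·log₂(1.3587) = 0.0221
  (r,1): 0.03·log₂(0.6944) = -0.0158
  (s,0): 0.17·log₂(1.3688) = 0.0770
  (s,1): 0.10·log₂(0.6859) = -0.0544
  (t,0): 0.24·log₂(0.8027) = -0.0761
  (t,1): 0.41·log₂(1.1681) = 0.0919
Sum = 0.045 bits.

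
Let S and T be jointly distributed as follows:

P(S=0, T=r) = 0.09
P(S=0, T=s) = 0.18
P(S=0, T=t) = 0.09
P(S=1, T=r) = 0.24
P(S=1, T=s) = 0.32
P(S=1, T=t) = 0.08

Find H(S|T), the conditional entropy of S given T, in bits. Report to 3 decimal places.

0.920 bits

Chain rule: H(S|T) = H(S,T) − H(T).
Marginals: p(S) = (0.3600, 0.6400), p(T) = (0.3300, 0.5000, 0.1700).
H(S,T) = 2.3823 bits; H(T) = 1.4624 bits.
H(S|T) = 2.3823 − 1.4624 = 0.920 bits.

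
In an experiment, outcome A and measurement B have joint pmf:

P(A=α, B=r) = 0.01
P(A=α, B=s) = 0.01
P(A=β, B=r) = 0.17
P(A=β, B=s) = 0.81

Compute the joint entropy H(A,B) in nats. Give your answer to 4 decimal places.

0.5640 nats

H(A,B) = −Σ p(x,y)·ln p(x,y) over all 4 cells.
  cell (α,r): −0.01·ln0.01 = 0.04605
  cell (α,s): −0.01·ln0.01 = 0.04605
  cell (β,r): −0.17·ln0.17 = 0.30123
  cell (β,s): −0.81·ln0.81 = 0.17068
Sum = 0.5640 nats.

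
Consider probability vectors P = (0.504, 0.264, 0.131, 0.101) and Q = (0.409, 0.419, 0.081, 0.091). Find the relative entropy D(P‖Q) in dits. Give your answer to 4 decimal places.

0.0247 dits

D(P‖Q) = Σ p·log₁₀(p/q).
  0.504·log₁₀(0.504/0.409) = 0.04572
  0.264·log₁₀(0.264/0.419) = -0.05296
  0.131·log₁₀(0.131/0.081) = 0.02735
  0.101·log₁₀(0.101/0.091) = 0.00457
D(P‖Q) = 0.0247 dits.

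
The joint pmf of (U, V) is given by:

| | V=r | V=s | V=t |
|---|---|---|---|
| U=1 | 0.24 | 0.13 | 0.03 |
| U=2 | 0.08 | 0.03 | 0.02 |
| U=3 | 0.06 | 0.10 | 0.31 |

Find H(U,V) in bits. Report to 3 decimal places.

H(U,V) = −Σ p(x,y)·log₂ p(x,y) over all 9 cells.
  cell (1,r): −0.24·log₂0.24 = 0.4941
  cell (1,s): −0.13·log₂0.13 = 0.3826
  cell (1,t): −0.03·log₂0.03 = 0.1518
  cell (2,r): −0.08·log₂0.08 = 0.2915
  cell (2,s): −0.03·log₂0.03 = 0.1518
  cell (2,t): −0.02·log₂0.02 = 0.1129
  cell (3,r): −0.06·log₂0.06 = 0.2435
  cell (3,s): −0.10·log₂0.10 = 0.3322
  cell (3,t): −0.31·log₂0.31 = 0.5238
Sum = 2.684 bits.

2.684 bits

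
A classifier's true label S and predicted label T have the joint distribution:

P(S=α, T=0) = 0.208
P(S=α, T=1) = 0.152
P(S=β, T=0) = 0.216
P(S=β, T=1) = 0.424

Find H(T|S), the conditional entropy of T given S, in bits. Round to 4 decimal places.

0.9440 bits

Marginals: p(S) = (0.3600, 0.6400), p(T) = (0.4240, 0.5760).
H(T|S) = Σ p(S) · H(T|S=·).
  S=α: p=0.3600, H(T|S=α) = 0.9825
  S=β: p=0.6400, H(T|S=β) = 0.9224
Weighted sum = 0.9440 bits.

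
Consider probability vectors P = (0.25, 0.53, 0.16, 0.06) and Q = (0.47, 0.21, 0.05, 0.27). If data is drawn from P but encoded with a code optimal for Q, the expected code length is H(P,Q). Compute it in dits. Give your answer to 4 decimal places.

0.6835 dits

H(P,Q) = −Σ p·log₁₀ q.
  −0.25·log₁₀(0.47) = 0.08198
  −0.53·log₁₀(0.21) = 0.35922
  −0.16·log₁₀(0.05) = 0.20816
  −0.06·log₁₀(0.27) = 0.03412
H(P,Q) = 0.6835 dits.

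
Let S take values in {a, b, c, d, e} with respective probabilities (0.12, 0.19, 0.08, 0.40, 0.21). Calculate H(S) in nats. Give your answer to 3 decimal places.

H(S) = −Σ p·ln p.
  −(0.12)·ln(0.12) = 0.2544
  −(0.19)·ln(0.19) = 0.3155
  −(0.08)·ln(0.08) = 0.2021
  −(0.40)·ln(0.40) = 0.3665
  −(0.21)·ln(0.21) = 0.3277
Sum: 0.2544 + 0.3155 + 0.2021 + 0.3665 + 0.3277 = 1.466 nats.

1.466 nats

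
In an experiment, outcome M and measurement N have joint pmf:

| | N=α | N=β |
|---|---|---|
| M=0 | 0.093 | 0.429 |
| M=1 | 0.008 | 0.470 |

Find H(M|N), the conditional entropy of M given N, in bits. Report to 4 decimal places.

0.9380 bits

Marginals: p(M) = (0.5220, 0.4780), p(N) = (0.1010, 0.8990).
H(M|N) = Σ p(N) · H(M|N=·).
  N=α: p=0.1010, H(M|N=α) = 0.3994
  N=β: p=0.8990, H(M|N=β) = 0.9985
Weighted sum = 0.9380 bits.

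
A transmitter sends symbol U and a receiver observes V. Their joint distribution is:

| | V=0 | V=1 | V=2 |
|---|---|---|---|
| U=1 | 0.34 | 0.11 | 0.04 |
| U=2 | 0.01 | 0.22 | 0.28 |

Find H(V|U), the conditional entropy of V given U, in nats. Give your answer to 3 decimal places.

0.781 nats

Chain rule: H(V|U) = H(U,V) − H(U).
Marginals: p(U) = (0.4900, 0.5100), p(V) = (0.3500, 0.3300, 0.3200).
H(U,V) = 1.4739 nats; H(U) = 0.6929 nats.
H(V|U) = 1.4739 − 0.6929 = 0.781 nats.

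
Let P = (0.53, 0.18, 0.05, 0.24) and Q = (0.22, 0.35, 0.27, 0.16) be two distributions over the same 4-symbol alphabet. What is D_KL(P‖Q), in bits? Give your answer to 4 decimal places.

0.5184 bits

D(P‖Q) = Σ p·log₂(p/q).
  0.53·log₂(0.53/0.22) = 0.67230
  0.18·log₂(0.18/0.35) = -0.17268
  0.05·log₂(0.05/0.27) = -0.12165
  0.24·log₂(0.24/0.16) = 0.14039
D(P‖Q) = 0.5184 bits.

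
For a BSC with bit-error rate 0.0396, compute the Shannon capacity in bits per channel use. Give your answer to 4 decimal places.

0.7595 bits

Binary symmetric channel: C = 1 − h₂(ε) where h₂ is the binary entropy function.
h₂(0.0396) = −0.0396·log₂0.0396 − 0.9604·log₂0.9604 = 0.2405.
C = 1 − 0.2405 = 0.7595 bits per channel use.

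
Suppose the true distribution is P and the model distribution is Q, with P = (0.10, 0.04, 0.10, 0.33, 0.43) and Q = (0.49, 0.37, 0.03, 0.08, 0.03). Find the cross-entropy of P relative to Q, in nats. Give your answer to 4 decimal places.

H(P,Q) = −Σ p·ln q.
  −0.10·ln(0.49) = 0.07133
  −0.04·ln(0.37) = 0.03977
  −0.10·ln(0.03) = 0.35066
  −0.33·ln(0.08) = 0.83349
  −0.43·ln(0.03) = 1.50782
H(P,Q) = 2.8031 nats.

2.8031 nats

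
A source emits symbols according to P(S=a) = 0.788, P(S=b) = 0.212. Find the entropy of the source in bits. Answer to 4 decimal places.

H(S) = −Σ p·log₂ p.
  −(0.788)·log₂(0.788) = 0.27086
  −(0.212)·log₂(0.212) = 0.47443
Sum: 0.27086 + 0.47443 = 0.7453 bits.

0.7453 bits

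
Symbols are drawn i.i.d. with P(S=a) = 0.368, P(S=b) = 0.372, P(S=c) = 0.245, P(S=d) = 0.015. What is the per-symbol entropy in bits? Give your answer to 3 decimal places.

1.649 bits

H(S) = −Σ p·log₂ p.
  −(0.368)·log₂(0.368) = 0.5307
  −(0.372)·log₂(0.372) = 0.5307
  −(0.245)·log₂(0.245) = 0.4971
  −(0.015)·log₂(0.015) = 0.0909
Sum: 0.5307 + 0.5307 + 0.4971 + 0.0909 = 1.649 bits.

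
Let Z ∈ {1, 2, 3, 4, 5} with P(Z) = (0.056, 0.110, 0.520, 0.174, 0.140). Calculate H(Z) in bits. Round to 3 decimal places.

1.910 bits

H(Z) = −Σ p·log₂ p.
  −(0.056)·log₂(0.056) = 0.2329
  −(0.110)·log₂(0.110) = 0.3503
  −(0.520)·log₂(0.520) = 0.4906
  −(0.174)·log₂(0.174) = 0.4390
  −(0.140)·log₂(0.140) = 0.3971
Sum: 0.2329 + 0.3503 + 0.4906 + 0.4390 + 0.3971 = 1.910 bits.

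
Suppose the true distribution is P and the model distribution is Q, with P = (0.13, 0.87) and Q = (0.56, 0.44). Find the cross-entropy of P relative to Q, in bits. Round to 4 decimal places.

1.1392 bits

H(P,Q) = −Σ p·log₂ q.
  −0.13·log₂(0.56) = 0.10875
  −0.87·log₂(0.44) = 1.03045
H(P,Q) = 1.1392 bits.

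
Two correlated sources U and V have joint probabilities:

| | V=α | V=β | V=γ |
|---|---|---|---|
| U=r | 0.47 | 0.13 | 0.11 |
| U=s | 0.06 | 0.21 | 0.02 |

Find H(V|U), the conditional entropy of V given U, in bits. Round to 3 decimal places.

Marginals: p(U) = (0.7100, 0.2900), p(V) = (0.5300, 0.3400, 0.1300).
H(V|U) = Σ p(U) · H(V|U=·).
  U=r: p=0.7100, H(V|U=r) = 1.2593
  U=s: p=0.2900, H(V|U=s) = 1.0736
Weighted sum = 1.205 bits.

1.205 bits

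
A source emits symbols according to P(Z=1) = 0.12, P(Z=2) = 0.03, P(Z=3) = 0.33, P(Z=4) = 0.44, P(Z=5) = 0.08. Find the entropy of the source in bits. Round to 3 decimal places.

H(Z) = −Σ p·log₂ p.
  −(0.12)·log₂(0.12) = 0.3671
  −(0.03)·log₂(0.03) = 0.1518
  −(0.33)·log₂(0.33) = 0.5278
  −(0.44)·log₂(0.44) = 0.5211
  −(0.08)·log₂(0.08) = 0.2915
Sum: 0.3671 + 0.1518 + 0.5278 + 0.5211 + 0.2915 = 1.859 bits.

1.859 bits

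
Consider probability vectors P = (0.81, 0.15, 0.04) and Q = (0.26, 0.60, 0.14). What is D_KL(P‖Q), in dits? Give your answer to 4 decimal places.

D(P‖Q) = Σ p·log₁₀(p/q).
  0.81·log₁₀(0.81/0.26) = 0.39974
  0.15·log₁₀(0.15/0.60) = -0.09031
  0.04·log₁₀(0.04/0.14) = -0.02176
D(P‖Q) = 0.2877 dits.

0.2877 dits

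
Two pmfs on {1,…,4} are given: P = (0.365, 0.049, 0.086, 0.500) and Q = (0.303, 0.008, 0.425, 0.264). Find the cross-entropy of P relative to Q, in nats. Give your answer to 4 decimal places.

1.4119 nats

H(P,Q) = −Σ p·ln q.
  −0.365·ln(0.303) = 0.43582
  −0.049·ln(0.008) = 0.23659
  −0.086·ln(0.425) = 0.07359
  −0.500·ln(0.264) = 0.66590
H(P,Q) = 1.4119 nats.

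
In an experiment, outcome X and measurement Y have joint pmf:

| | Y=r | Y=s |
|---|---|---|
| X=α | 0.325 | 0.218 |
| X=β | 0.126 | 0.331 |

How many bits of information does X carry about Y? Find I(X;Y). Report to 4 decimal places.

0.0771 bits

Marginals: p(X) = (0.5430, 0.4570), p(Y) = (0.4510, 0.5490).
I(X;Y) = Σ p(x,y)·log₂[p(x,y)/(p(x)p(y))].
  (α,r): 0.325·log₂(1.3271) = 0.13269
  (α,s): 0.218·log₂(0.7313) = -0.09843
  (β,r): 0.126·log₂(0.6113) = -0.08946
  (β,s): 0.331·log₂(1.3193) = 0.13232
Sum = 0.0771 bits.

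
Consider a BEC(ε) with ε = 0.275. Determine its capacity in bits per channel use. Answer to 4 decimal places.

Binary erasure channel: capacity C = 1 − ε.
C = 1 − 0.275 = 0.7250 bits per channel use.

0.7250 bits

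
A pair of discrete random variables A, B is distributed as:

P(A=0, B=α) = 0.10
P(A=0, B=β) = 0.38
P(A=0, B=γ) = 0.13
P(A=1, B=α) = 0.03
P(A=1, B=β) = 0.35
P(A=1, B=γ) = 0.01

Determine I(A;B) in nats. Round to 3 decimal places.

Marginals: p(A) = (0.6100, 0.3900), p(B) = (0.1300, 0.7300, 0.1400).
I(A;B) = Σ p(x,y)·ln[p(x,y)/(p(x)p(y))].
  (0,α): 0.10·ln(1.2610) = 0.0232
  (0,β): 0.38·ln(0.8534) = -0.0603
  (0,γ): 0.13·ln(1.5222) = 0.0546
  (1,α): 0.03·ln(0.5917) = -0.0157
  (1,β): 0.35·ln(1.2294) = 0.0723
  (1,γ): 0.01·ln(0.1832) = -0.0170
Sum = 0.057 nats.

0.057 nats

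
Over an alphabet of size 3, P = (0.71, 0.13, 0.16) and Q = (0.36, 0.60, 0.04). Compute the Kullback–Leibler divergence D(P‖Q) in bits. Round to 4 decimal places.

D(P‖Q) = Σ p·log₂(p/q).
  0.71·log₂(0.71/0.36) = 0.69567
  0.13·log₂(0.13/0.60) = -0.28684
  0.16·log₂(0.16/0.04) = 0.32000
D(P‖Q) = 0.7288 bits.

0.7288 bits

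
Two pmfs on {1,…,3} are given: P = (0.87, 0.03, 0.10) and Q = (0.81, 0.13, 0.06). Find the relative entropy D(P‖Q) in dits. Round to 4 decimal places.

D(P‖Q) = Σ p·log₁₀(p/q).
  0.87·log₁₀(0.87/0.81) = 0.02700
  0.03·log₁₀(0.03/0.13) = -0.01910
  0.10·log₁₀(0.10/0.06) = 0.02218
D(P‖Q) = 0.0301 dits.

0.0301 dits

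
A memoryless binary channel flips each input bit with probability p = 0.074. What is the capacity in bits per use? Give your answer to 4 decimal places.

Binary symmetric channel: C = 1 − h₂(ε) where h₂ is the binary entropy function.
h₂(0.074) = −0.074·log₂0.074 − 0.926·log₂0.926 = 0.3807.
C = 1 − 0.3807 = 0.6193 bits per channel use.

0.6193 bits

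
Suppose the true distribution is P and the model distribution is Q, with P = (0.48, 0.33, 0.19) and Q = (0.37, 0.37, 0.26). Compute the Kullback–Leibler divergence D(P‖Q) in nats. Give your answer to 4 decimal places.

0.0276 nats

D(P‖Q) = Σ p·ln(p/q).
  0.48·ln(0.48/0.37) = 0.12494
  0.33·ln(0.33/0.37) = -0.03776
  0.19·ln(0.19/0.26) = -0.05959
D(P‖Q) = 0.0276 nats.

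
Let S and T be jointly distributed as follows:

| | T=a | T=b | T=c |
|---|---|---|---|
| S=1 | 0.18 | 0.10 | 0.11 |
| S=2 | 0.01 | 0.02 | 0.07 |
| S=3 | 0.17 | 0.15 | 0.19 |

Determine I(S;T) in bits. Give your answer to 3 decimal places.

0.053 bits

Marginals: p(S) = (0.3900, 0.1000, 0.5100), p(T) = (0.3600, 0.2700, 0.3700).
I(S;T) = Σ p(x,y)·log₂[p(x,y)/(p(x)p(y))].
  (1,a): 0.18·log₂(1.2821) = 0.0645
  (1,b): 0.10·log₂(0.9497) = -0.0075
  (1,c): 0.11·log₂(0.7623) = -0.0431
  (2,a): 0.01·log₂(0.2778) = -0.0185
  (2,b): 0.02·log₂(0.7407) = -0.0087
  (2,c): 0.07·log₂(1.8919) = 0.0644
  (3,a): 0.17·log₂(0.9259) = -0.0189
  (3,b): 0.15·log₂(1.0893) = 0.0185
  (3,c): 0.19·log₂(1.0069) = 0.0019
Sum = 0.053 bits.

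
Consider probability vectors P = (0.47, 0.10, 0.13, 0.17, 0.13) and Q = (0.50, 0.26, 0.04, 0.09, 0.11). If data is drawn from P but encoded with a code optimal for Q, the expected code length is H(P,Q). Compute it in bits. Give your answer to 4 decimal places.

2.2726 bits

H(P,Q) = −Σ p·log₂ q.
  −0.47·log₂(0.50) = 0.47000
  −0.10·log₂(0.26) = 0.19434
  −0.13·log₂(0.04) = 0.60370
  −0.17·log₂(0.09) = 0.59057
  −0.13·log₂(0.11) = 0.41398
H(P,Q) = 2.2726 bits.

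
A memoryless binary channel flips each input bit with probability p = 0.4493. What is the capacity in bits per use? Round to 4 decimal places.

Binary symmetric channel: C = 1 − h₂(ε) where h₂ is the binary entropy function.
h₂(0.4493) = −0.4493·log₂0.4493 − 0.5507·log₂0.5507 = 0.9926.
C = 1 − 0.9926 = 0.0074 bits per channel use.

0.0074 bits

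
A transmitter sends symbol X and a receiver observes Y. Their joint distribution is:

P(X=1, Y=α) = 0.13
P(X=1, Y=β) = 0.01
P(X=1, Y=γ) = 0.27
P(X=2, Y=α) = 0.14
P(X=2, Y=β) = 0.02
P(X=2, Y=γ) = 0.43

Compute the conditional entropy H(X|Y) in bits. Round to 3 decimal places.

Marginals: p(X) = (0.4100, 0.5900), p(Y) = (0.2700, 0.0300, 0.7000).
H(X|Y) = Σ p(Y) · H(X|Y=·).
  Y=α: p=0.2700, H(X|Y=α) = 0.9990
  Y=β: p=0.0300, H(X|Y=β) = 0.9183
  Y=γ: p=0.7000, H(X|Y=γ) = 0.9620
Weighted sum = 0.971 bits.

0.971 bits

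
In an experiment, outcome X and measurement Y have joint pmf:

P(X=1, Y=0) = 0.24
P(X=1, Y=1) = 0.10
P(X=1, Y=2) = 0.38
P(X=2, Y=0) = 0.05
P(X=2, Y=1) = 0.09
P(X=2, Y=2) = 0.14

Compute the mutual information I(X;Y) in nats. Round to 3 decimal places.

0.025 nats

Marginals: p(X) = (0.7200, 0.2800), p(Y) = (0.2900, 0.1900, 0.5200).
I(X;Y) = H(X) + H(Y) − H(X,Y).
H(X) = 0.5930, H(Y) = 1.0146, H(X,Y) = 1.5822.
I(X;Y) = 0.5930 + 1.0146 − 1.5822 = 0.025 nats.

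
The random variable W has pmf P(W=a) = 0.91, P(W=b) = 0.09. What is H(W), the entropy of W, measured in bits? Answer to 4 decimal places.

0.4365 bits

H(W) = −Σ p·log₂ p.
  −(0.91)·log₂(0.91) = 0.12382
  −(0.09)·log₂(0.09) = 0.31265
Sum: 0.12382 + 0.31265 = 0.4365 bits.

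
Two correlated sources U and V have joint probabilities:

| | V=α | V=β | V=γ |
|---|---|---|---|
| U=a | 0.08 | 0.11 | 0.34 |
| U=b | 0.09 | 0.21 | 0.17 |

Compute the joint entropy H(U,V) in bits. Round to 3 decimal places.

H(U,V) = −Σ p(x,y)·log₂ p(x,y) over all 6 cells.
  cell (a,α): −0.08·log₂0.08 = 0.2915
  cell (a,β): −0.11·log₂0.11 = 0.3503
  cell (a,γ): −0.34·log₂0.34 = 0.5292
  cell (b,α): −0.09·log₂0.09 = 0.3127
  cell (b,β): −0.21·log₂0.21 = 0.4728
  cell (b,γ): −0.17·log₂0.17 = 0.4346
Sum = 2.391 bits.

2.391 bits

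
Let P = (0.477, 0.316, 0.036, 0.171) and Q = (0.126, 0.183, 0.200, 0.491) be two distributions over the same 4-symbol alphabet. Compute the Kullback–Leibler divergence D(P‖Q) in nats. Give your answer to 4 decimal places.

D(P‖Q) = Σ p·ln(p/q).
  0.477·ln(0.477/0.126) = 0.63500
  0.316·ln(0.316/0.183) = 0.17262
  0.036·ln(0.036/0.200) = -0.06173
  0.171·ln(0.171/0.491) = -0.18037
D(P‖Q) = 0.5655 nats.

0.5655 nats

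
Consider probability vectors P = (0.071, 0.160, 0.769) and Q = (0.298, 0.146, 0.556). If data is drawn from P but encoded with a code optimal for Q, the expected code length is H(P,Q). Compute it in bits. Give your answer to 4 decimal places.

1.2194 bits

H(P,Q) = −Σ p·log₂ q.
  −0.071·log₂(0.298) = 0.12401
  −0.160·log₂(0.146) = 0.44415
  −0.769·log₂(0.556) = 0.65122
H(P,Q) = 1.2194 bits.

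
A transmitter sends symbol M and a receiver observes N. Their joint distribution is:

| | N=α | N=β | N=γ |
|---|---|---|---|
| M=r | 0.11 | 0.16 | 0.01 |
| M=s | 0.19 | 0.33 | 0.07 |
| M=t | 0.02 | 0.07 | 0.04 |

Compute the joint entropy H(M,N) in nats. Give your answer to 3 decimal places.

H(M,N) = −Σ p(x,y)·ln p(x,y) over all 9 cells.
  cell (r,α): −0.11·ln0.11 = 0.2428
  cell (r,β): −0.16·ln0.16 = 0.2932
  cell (r,γ): −0.01·ln0.01 = 0.0461
  cell (s,α): −0.19·ln0.19 = 0.3155
  cell (s,β): −0.33·ln0.33 = 0.3659
  cell (s,γ): −0.07·ln0.07 = 0.1861
  cell (t,α): −0.02·ln0.02 = 0.0782
  cell (t,β): −0.07·ln0.07 = 0.1861
  cell (t,γ): −0.04·ln0.04 = 0.1288
Sum = 1.843 nats.

1.843 nats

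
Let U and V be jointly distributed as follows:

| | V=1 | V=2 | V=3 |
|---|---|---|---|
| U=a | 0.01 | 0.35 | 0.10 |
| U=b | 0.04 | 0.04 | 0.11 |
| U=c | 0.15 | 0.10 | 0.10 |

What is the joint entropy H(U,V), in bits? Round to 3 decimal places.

2.725 bits

H(U,V) = −Σ p(x,y)·log₂ p(x,y) over all 9 cells.
  cell (a,1): −0.01·log₂0.01 = 0.0664
  cell (a,2): −0.35·log₂0.35 = 0.5301
  cell (a,3): −0.10·log₂0.10 = 0.3322
  cell (b,1): −0.04·log₂0.04 = 0.1858
  cell (b,2): −0.04·log₂0.04 = 0.1858
  cell (b,3): −0.11·log₂0.11 = 0.3503
  cell (c,1): −0.15·log₂0.15 = 0.4105
  cell (c,2): −0.10·log₂0.10 = 0.3322
  cell (c,3): −0.10·log₂0.10 = 0.3322
Sum = 2.725 bits.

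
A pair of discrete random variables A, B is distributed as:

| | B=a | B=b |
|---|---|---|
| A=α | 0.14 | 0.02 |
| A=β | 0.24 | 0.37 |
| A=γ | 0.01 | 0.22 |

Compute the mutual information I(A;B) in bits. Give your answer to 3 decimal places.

0.229 bits

Marginals: p(A) = (0.1600, 0.6100, 0.2300), p(B) = (0.3900, 0.6100).
I(A;B) = Σ p(x,y)·log₂[p(x,y)/(p(x)p(y))].
  (α,a): 0.14·log₂(2.2436) = 0.1632
  (α,b): 0.02·log₂(0.2049) = -0.0457
  (β,a): 0.24·log₂(1.0088) = 0.0030
  (β,b): 0.37·log₂(0.9944) = -0.0030
  (γ,a): 0.01·log₂(0.1115) = -0.0317
  (γ,b): 0.22·log₂(1.5681) = 0.1428
Sum = 0.229 bits.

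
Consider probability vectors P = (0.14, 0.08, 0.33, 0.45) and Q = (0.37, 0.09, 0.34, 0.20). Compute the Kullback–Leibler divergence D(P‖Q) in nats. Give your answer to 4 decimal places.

0.2096 nats

D(P‖Q) = Σ p·ln(p/q).
  0.14·ln(0.14/0.37) = -0.13606
  0.08·ln(0.08/0.09) = -0.00942
  0.33·ln(0.33/0.34) = -0.00985
  0.45·ln(0.45/0.20) = 0.36492
D(P‖Q) = 0.2096 nats.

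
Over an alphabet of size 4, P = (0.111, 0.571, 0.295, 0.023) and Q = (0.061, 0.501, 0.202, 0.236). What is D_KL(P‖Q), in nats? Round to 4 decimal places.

D(P‖Q) = Σ p·ln(p/q).
  0.111·ln(0.111/0.061) = 0.06645
  0.571·ln(0.571/0.501) = 0.07468
  0.295·ln(0.295/0.202) = 0.11172
  0.023·ln(0.023/0.236) = -0.05355
D(P‖Q) = 0.1993 nats.

0.1993 nats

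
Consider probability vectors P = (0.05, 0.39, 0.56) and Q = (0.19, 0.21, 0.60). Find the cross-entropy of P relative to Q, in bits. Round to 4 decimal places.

1.4106 bits

H(P,Q) = −Σ p·log₂ q.
  −0.05·log₂(0.19) = 0.11980
  −0.39·log₂(0.21) = 0.87810
  −0.56·log₂(0.60) = 0.41270
H(P,Q) = 1.4106 bits.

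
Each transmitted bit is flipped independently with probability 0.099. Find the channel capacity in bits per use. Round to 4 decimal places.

Binary symmetric channel: C = 1 − h₂(ε) where h₂ is the binary entropy function.
h₂(0.099) = −0.099·log₂0.099 − 0.901·log₂0.901 = 0.4658.
C = 1 − 0.4658 = 0.5342 bits per channel use.

0.5342 bits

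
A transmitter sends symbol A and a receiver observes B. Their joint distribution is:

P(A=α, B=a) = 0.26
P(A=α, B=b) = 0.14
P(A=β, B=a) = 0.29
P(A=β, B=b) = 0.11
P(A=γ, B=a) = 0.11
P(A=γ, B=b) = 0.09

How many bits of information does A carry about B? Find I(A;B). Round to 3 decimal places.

Marginals: p(A) = (0.4000, 0.4000, 0.2000), p(B) = (0.6600, 0.3400).
I(A;B) = Σ p(x,y)·log₂[p(x,y)/(p(x)p(y))].
  (α,a): 0.26·log₂(0.9848) = -0.0057
  (α,b): 0.14·log₂(1.0294) = 0.0059
  (β,a): 0.29·log₂(1.0985) = 0.0393
  (β,b): 0.11·log₂(0.8088) = -0.0337
  (γ,a): 0.11·log₂(0.8333) = -0.0289
  (γ,b): 0.09·log₂(1.3235) = 0.0364
Sum = 0.013 bits.

0.013 bits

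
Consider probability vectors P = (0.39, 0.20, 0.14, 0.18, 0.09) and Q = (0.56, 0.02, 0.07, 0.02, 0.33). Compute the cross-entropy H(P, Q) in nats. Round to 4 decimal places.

H(P,Q) = −Σ p·ln q.
  −0.39·ln(0.56) = 0.22613
  −0.20·ln(0.02) = 0.78240
  −0.14·ln(0.07) = 0.37230
  −0.18·ln(0.02) = 0.70416
  −0.09·ln(0.33) = 0.09978
H(P,Q) = 2.1848 nats.

2.1848 nats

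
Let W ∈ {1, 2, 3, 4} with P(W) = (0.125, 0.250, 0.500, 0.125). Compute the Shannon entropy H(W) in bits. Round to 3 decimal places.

H(W) = −Σ p·log₂ p.
  −(0.125)·log₂(0.125) = 0.3750
  −(0.250)·log₂(0.250) = 0.5000
  −(0.500)·log₂(0.500) = 0.5000
  −(0.125)·log₂(0.125) = 0.3750
Sum: 0.3750 + 0.5000 + 0.5000 + 0.3750 = 1.750 bits.

1.750 bits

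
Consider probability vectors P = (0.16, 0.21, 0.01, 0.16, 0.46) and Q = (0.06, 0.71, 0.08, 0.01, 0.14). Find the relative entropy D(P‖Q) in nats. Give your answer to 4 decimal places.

0.8711 nats

D(P‖Q) = Σ p·ln(p/q).
  0.16·ln(0.16/0.06) = 0.15693
  0.21·ln(0.21/0.71) = -0.25581
  0.01·ln(0.01/0.08) = -0.02079
  0.16·ln(0.16/0.01) = 0.44361
  0.46·ln(0.46/0.14) = 0.54721
D(P‖Q) = 0.8711 nats.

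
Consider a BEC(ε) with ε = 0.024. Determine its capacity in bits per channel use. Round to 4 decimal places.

0.9760 bits

Binary erasure channel: capacity C = 1 − ε.
C = 1 − 0.024 = 0.9760 bits per channel use.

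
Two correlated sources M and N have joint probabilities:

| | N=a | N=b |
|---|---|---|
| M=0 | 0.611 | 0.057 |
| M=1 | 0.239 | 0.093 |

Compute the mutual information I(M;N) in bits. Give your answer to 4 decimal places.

Marginals: p(M) = (0.6680, 0.3320), p(N) = (0.8500, 0.1500).
I(M;N) = H(M) + H(N) − H(M,N).
H(M) = 0.9170, H(N) = 0.6098, H(M,N) = 1.4820.
I(M;N) = 0.9170 + 0.6098 − 1.4820 = 0.0448 bits.

0.0448 bits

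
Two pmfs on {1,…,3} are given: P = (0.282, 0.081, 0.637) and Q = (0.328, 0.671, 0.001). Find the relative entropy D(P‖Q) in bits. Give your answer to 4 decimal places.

D(P‖Q) = Σ p·log₂(p/q).
  0.282·log₂(0.282/0.328) = -0.06148
  0.081·log₂(0.081/0.671) = -0.24708
  0.637·log₂(0.637/0.001) = 5.93375
D(P‖Q) = 5.6252 bits.

5.6252 bits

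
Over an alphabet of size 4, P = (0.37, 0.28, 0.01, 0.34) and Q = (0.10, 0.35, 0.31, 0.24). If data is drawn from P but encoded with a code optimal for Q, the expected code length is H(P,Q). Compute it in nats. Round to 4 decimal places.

1.6428 nats

H(P,Q) = −Σ p·ln q.
  −0.37·ln(0.10) = 0.85196
  −0.28·ln(0.35) = 0.29395
  −0.01·ln(0.31) = 0.01171
  −0.34·ln(0.24) = 0.48522
H(P,Q) = 1.6428 nats.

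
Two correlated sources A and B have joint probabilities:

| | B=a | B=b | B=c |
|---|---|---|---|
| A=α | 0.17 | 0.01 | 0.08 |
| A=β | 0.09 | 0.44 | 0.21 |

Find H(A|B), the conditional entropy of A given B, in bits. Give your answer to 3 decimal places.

0.558 bits

Marginals: p(A) = (0.2600, 0.7400), p(B) = (0.2600, 0.4500, 0.2900).
H(A|B) = Σ p(B) · H(A|B=·).
  B=a: p=0.2600, H(A|B=a) = 0.9306
  B=b: p=0.4500, H(A|B=b) = 0.1537
  B=c: p=0.2900, H(A|B=c) = 0.8498
Weighted sum = 0.558 bits.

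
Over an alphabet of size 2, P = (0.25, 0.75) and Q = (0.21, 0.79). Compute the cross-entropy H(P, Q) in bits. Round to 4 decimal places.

H(P,Q) = −Σ p·log₂ q.
  −0.25·log₂(0.21) = 0.56288
  −0.75·log₂(0.79) = 0.25506
H(P,Q) = 0.8179 bits.

0.8179 bits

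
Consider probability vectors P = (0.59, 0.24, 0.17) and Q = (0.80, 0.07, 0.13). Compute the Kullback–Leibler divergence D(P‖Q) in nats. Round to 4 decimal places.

0.1617 nats

D(P‖Q) = Σ p·ln(p/q).
  0.59·ln(0.59/0.80) = -0.17965
  0.24·ln(0.24/0.07) = 0.29571
  0.17·ln(0.17/0.13) = 0.04560
D(P‖Q) = 0.1617 nats.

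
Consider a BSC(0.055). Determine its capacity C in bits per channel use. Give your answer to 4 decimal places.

Binary symmetric channel: C = 1 − h₂(ε) where h₂ is the binary entropy function.
h₂(0.055) = −0.055·log₂0.055 − 0.945·log₂0.945 = 0.3073.
C = 1 − 0.3073 = 0.6927 bits per channel use.

0.6927 bits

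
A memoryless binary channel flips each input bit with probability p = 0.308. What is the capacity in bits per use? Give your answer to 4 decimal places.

Binary symmetric channel: C = 1 − h₂(ε) where h₂ is the binary entropy function.
h₂(0.308) = −0.308·log₂0.308 − 0.692·log₂0.692 = 0.8909.
C = 1 − 0.8909 = 0.1091 bits per channel use.

0.1091 bits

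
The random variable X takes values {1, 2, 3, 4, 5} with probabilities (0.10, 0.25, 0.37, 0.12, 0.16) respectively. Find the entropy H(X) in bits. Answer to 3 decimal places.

2.153 bits

H(X) = −Σ p·log₂ p.
  −(0.10)·log₂(0.10) = 0.3322
  −(0.25)·log₂(0.25) = 0.5000
  −(0.37)·log₂(0.37) = 0.5307
  −(0.12)·log₂(0.12) = 0.3671
  −(0.16)·log₂(0.16) = 0.4230
Sum: 0.3322 + 0.5000 + 0.5307 + 0.3671 + 0.4230 = 2.153 bits.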